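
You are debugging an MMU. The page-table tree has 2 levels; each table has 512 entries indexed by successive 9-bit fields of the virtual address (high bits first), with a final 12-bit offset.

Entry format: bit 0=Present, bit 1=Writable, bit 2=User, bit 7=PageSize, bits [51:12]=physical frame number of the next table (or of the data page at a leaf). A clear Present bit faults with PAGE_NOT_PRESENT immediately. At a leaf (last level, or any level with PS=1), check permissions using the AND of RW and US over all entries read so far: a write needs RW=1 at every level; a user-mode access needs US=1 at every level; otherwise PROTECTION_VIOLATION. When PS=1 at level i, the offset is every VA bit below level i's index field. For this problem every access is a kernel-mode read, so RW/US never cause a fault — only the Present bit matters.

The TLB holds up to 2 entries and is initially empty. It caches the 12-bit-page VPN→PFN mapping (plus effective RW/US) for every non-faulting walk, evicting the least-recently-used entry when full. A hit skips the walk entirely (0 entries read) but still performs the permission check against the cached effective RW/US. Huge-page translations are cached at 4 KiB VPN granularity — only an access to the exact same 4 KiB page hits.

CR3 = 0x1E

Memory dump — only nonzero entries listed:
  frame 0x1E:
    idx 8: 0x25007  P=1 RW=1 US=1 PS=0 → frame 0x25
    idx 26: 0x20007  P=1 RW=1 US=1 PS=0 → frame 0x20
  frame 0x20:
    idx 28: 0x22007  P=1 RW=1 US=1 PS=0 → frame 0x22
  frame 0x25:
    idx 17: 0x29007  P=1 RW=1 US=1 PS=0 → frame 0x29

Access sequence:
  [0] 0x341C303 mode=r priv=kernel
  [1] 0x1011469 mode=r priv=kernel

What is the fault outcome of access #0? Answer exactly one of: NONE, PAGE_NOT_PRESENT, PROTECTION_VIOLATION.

Walk each access:
#0 VA=0x341C303 (r,kernel):
  lvl0: tbl 0x1E, slot 26 ⇒ 0x20007 (P1/RW1/US1/PS0)
  lvl1: tbl 0x20, slot 28 ⇒ 0x22007 (P1/RW1/US1/PS0)
  → PA=0x22303  (2 entries read)
#1 VA=0x1011469 (r,kernel):
  lvl0: tbl 0x1E, slot 8 ⇒ 0x25007 (P1/RW1/US1/PS0)
  lvl1: tbl 0x25, slot 17 ⇒ 0x29007 (P1/RW1/US1/PS0)
  → PA=0x29469  (2 entries read)

Access #0 fault: NONE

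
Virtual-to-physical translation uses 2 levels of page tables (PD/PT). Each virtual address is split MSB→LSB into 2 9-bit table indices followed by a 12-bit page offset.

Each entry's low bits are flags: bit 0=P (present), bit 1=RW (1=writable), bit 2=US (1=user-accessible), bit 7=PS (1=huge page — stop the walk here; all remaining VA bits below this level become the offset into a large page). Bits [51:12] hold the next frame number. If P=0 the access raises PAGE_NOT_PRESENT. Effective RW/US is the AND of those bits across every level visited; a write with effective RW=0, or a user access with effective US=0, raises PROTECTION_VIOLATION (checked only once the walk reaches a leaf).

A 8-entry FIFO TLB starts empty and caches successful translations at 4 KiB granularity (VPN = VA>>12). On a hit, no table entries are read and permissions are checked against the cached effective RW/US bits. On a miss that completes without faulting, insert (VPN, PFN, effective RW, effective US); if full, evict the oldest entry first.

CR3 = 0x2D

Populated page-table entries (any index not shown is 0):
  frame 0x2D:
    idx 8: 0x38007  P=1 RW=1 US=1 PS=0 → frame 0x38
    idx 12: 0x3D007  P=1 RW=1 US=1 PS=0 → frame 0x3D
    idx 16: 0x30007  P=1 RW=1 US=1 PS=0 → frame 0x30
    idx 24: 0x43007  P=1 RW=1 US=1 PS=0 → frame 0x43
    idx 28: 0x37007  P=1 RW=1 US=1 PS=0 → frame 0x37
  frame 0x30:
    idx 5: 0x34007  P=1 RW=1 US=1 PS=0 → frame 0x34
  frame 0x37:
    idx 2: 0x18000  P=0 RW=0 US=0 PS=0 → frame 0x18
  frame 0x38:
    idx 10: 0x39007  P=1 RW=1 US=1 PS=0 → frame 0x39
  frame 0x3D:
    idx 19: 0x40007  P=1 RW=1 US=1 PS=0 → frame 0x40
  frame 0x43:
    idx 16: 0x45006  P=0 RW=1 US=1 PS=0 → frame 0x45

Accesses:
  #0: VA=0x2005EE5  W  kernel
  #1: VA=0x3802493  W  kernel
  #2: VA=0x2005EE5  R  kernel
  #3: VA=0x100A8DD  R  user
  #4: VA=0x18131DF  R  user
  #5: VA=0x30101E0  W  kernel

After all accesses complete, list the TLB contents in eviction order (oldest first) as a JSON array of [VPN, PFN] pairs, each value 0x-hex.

Walk each access:
#0 VA=0x2005EE5 (w,kernel):
  L0: frame=0x2D idx=16 entry=0x30007 [P=1 RW=1 US=1 PS=0]
  L1: frame=0x30 idx=5 entry=0x34007 [P=1 RW=1 US=1 PS=0]
  ✓ 0x34EE5  — 2 lookups
#1 VA=0x3802493 (w,kernel):
  L0: frame=0x2D idx=28 entry=0x37007 [P=1 RW=1 US=1 PS=0]
  L1: frame=0x37 idx=2 entry=0x18000 [P=0 RW=0 US=0 PS=0]
  ⇒ fault: PAGE_NOT_PRESENT  — 2 lookups
#2 VA=0x2005EE5 (r,kernel):
  TLB hit vpn=0x2005 → PA=0x34EE5
#3 VA=0x100A8DD (r,user):
  L0: frame=0x2D idx=8 entry=0x38007 [P=1 RW=1 US=1 PS=0]
  L1: frame=0x38 idx=10 entry=0x39007 [P=1 RW=1 US=1 PS=0]
  ✓ 0x398DD  — 2 lookups
#4 VA=0x18131DF (r,user):
  L0: frame=0x2D idx=12 entry=0x3D007 [P=1 RW=1 US=1 PS=0]
  L1: frame=0x3D idx=19 entry=0x40007 [P=1 RW=1 US=1 PS=0]
  ✓ 0x401DF  — 2 lookups
#5 VA=0x30101E0 (w,kernel):
  L0: frame=0x2D idx=24 entry=0x43007 [P=1 RW=1 US=1 PS=0]
  L1: frame=0x43 idx=16 entry=0x45006 [P=0 RW=1 US=1 PS=0]
  ⇒ fault: PAGE_NOT_PRESENT  — 2 lookups

TLB: [["0x2005", "0x34"], ["0x100A", "0x39"], ["0x1813", "0x40"]]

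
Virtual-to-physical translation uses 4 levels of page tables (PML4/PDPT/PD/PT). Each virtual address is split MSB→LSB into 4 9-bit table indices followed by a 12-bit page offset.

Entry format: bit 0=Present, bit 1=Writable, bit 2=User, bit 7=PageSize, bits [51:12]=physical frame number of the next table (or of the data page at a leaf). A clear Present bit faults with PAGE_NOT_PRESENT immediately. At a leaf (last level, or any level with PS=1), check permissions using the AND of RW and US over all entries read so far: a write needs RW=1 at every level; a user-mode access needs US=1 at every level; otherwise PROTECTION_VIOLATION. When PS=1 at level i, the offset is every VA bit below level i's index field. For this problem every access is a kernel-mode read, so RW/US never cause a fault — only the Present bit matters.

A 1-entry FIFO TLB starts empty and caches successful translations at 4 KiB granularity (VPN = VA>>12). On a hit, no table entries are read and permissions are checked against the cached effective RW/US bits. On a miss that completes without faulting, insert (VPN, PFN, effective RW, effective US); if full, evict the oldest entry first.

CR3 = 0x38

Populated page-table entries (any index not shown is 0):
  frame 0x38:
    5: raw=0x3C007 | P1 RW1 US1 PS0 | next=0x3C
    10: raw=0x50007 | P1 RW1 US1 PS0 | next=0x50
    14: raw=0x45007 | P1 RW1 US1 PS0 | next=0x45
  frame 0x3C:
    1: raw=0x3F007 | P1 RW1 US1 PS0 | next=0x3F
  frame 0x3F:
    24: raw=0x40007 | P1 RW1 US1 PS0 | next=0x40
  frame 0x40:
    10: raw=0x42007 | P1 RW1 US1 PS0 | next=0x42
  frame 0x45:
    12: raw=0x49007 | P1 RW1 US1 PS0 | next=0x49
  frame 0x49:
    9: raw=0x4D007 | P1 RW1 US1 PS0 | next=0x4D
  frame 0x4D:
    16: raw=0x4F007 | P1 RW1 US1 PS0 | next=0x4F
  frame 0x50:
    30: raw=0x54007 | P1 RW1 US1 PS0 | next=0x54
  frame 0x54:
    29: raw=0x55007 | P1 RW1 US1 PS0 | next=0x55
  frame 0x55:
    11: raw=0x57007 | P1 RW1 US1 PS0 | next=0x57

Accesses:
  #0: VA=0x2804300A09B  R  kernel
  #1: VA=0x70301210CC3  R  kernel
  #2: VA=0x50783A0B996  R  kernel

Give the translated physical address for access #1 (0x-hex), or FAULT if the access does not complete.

Walk each access:
#0 VA=0x2804300A09B (r,kernel):
  L0 @0x38[5] → 0x3C007  P=1,RW=1,US=1,PS=0
  L1 @0x3C[1] → 0x3F007  P=1,RW=1,US=1,PS=0
  L2 @0x3F[24] → 0x40007  P=1,RW=1,US=1,PS=0
  L3 @0x40[10] → 0x42007  P=1,RW=1,US=1,PS=0
  ⇒ phys 0x4209B  [4 reads]
#1 VA=0x70301210CC3 (r,kernel):
  L0 @0x38[14] → 0x45007  P=1,RW=1,US=1,PS=0
  L1 @0x45[12] → 0x49007  P=1,RW=1,US=1,PS=0
  L2 @0x49[9] → 0x4D007  P=1,RW=1,US=1,PS=0
  L3 @0x4D[16] → 0x4F007  P=1,RW=1,US=1,PS=0
  ⇒ phys 0x4FCC3  [4 reads]
#2 VA=0x50783A0B996 (r,kernel):
  L0 @0x38[10] → 0x50007  P=1,RW=1,US=1,PS=0
  L1 @0x50[30] → 0x54007  P=1,RW=1,US=1,PS=0
  L2 @0x54[29] → 0x55007  P=1,RW=1,US=1,PS=0
  L3 @0x55[11] → 0x57007  P=1,RW=1,US=1,PS=0
  ⇒ phys 0x57996  [4 reads]

Access #1 PA: 0x4FCC3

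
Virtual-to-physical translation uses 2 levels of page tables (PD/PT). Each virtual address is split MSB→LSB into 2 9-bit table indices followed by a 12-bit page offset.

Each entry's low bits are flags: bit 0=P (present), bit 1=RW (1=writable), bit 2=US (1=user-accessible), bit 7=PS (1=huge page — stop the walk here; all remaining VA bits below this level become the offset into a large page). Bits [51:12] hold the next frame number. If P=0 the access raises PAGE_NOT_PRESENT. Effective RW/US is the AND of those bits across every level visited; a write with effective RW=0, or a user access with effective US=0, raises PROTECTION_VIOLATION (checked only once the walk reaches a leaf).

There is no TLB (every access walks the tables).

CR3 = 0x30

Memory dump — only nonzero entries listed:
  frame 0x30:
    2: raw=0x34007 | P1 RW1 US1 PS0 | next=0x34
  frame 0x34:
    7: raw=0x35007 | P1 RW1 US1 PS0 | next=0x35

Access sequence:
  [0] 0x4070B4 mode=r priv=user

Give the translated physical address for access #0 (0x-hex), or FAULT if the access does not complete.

Per-access translation:
#0 VA=0x4070B4 (r,user):
  [0] read 0x30 idx=2: raw=0x34007 flags P=1 W=1 U=1 S=0
  [1] read 0x34 idx=7: raw=0x35007 flags P=1 W=1 U=1 S=0
  ⇒ phys 0x350B4  [2 reads]

Access #0 PA: 0x350B4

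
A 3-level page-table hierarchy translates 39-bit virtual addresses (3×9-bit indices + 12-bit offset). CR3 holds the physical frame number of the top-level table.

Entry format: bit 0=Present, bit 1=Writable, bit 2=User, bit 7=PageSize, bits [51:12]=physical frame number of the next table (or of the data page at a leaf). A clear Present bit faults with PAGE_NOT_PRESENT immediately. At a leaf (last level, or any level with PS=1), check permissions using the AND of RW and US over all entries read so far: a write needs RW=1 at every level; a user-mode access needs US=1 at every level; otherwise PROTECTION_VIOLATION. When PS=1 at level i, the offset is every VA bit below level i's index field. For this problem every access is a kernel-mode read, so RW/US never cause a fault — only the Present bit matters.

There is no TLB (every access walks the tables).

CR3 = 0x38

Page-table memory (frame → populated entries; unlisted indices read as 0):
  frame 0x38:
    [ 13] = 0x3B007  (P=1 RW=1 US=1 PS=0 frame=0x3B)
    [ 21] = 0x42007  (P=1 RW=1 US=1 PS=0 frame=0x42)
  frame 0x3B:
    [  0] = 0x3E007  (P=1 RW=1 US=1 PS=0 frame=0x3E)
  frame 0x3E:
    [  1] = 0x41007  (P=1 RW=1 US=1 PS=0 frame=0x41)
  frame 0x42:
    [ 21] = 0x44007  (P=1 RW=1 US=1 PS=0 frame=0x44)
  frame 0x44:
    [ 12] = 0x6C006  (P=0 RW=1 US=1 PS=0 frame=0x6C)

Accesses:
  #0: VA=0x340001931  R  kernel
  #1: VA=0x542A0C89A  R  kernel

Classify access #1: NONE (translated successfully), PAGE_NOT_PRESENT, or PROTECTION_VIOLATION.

Trace:
#0 VA=0x340001931 (r,kernel):
  lvl0: tbl 0x38, slot 13 ⇒ 0x3B007 (P1/RW1/US1/PS0)
  lvl1: tbl 0x3B, slot 0 ⇒ 0x3E007 (P1/RW1/US1/PS0)
  lvl2: tbl 0x3E, slot 1 ⇒ 0x41007 (P1/RW1/US1/PS0)
  → PA=0x41931  (3 entries read)
#1 VA=0x542A0C89A (r,kernel):
  lvl0: tbl 0x38, slot 21 ⇒ 0x42007 (P1/RW1/US1/PS0)
  lvl1: tbl 0x42, slot 21 ⇒ 0x44007 (P1/RW1/US1/PS0)
  lvl2: tbl 0x44, slot 12 ⇒ 0x6C006 (P0/RW1/US1/PS0)
  ⇒ fault: PAGE_NOT_PRESENT  — 3 lookups

Access #1 fault: PAGE_NOT_PRESENT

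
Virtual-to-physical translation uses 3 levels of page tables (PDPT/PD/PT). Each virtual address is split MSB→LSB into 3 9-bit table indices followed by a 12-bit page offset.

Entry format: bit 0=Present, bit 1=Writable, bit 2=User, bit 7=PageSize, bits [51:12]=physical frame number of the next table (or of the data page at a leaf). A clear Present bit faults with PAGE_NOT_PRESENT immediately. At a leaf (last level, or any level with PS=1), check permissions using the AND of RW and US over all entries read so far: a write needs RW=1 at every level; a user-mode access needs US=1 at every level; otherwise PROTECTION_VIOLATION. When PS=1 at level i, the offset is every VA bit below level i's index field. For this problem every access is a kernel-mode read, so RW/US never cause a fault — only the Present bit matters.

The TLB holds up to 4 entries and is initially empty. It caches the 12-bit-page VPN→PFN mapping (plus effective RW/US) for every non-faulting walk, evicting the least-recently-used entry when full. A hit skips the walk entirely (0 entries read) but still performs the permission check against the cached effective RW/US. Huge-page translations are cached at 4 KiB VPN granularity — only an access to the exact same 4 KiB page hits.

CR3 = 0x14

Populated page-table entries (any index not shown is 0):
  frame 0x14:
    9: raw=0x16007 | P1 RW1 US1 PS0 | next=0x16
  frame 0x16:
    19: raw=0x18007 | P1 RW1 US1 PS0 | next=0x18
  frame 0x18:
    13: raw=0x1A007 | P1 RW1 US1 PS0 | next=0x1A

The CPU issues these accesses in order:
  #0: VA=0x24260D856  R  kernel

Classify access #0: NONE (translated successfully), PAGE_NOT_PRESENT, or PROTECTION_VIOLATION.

Walk each access:
#0 VA=0x24260D856 (r,kernel):
  lvl0: tbl 0x14, slot 9 ⇒ 0x16007 (P1/RW1/US1/PS0)
  lvl1: tbl 0x16, slot 19 ⇒ 0x18007 (P1/RW1/US1/PS0)
  lvl2: tbl 0x18, slot 13 ⇒ 0x1A007 (P1/RW1/US1/PS0)
  → PA=0x1A856  (3 entries read)

Access #0 fault: NONE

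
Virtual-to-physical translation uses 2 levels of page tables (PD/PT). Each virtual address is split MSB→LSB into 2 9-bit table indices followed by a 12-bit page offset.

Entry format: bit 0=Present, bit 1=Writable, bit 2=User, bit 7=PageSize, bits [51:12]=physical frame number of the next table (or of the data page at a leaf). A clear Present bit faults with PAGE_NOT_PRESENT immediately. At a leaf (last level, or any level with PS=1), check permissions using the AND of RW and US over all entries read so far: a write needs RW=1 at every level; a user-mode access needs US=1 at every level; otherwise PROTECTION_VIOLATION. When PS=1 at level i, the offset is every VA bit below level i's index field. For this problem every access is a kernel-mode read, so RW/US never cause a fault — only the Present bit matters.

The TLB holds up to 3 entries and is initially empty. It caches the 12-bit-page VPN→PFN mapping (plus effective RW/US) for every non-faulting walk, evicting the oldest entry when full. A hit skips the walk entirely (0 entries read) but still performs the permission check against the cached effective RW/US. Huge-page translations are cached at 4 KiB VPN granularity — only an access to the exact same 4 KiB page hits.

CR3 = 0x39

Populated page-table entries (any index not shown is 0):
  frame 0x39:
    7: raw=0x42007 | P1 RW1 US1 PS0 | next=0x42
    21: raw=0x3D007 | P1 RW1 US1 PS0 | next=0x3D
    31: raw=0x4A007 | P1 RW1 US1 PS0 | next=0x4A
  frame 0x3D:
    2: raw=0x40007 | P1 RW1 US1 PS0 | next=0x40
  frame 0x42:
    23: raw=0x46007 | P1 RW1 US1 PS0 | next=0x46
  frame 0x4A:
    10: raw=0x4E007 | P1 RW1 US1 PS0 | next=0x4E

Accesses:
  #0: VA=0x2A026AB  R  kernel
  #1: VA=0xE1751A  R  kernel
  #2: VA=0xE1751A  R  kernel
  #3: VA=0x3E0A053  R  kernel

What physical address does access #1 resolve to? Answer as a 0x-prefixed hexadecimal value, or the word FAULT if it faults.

Trace:
#0 VA=0x2A026AB (r,kernel):
  L0 @0x39[21] → 0x3D007  P=1,RW=1,US=1,PS=0
  L1 @0x3D[2] → 0x40007  P=1,RW=1,US=1,PS=0
  ✓ 0x406AB  — 2 lookups
#1 VA=0xE1751A (r,kernel):
  L0 @0x39[7] → 0x42007  P=1,RW=1,US=1,PS=0
  L1 @0x42[23] → 0x46007  P=1,RW=1,US=1,PS=0
  ✓ 0x4651A  — 2 lookups
#2 VA=0xE1751A (r,kernel):
  TLB hit vpn=0xE17 → PA=0x4651A
#3 VA=0x3E0A053 (r,kernel):
  L0 @0x39[31] → 0x4A007  P=1,RW=1,US=1,PS=0
  L1 @0x4A[10] → 0x4E007  P=1,RW=1,US=1,PS=0
  ✓ 0x4E053  — 2 lookups

Access #1 PA: 0x4651A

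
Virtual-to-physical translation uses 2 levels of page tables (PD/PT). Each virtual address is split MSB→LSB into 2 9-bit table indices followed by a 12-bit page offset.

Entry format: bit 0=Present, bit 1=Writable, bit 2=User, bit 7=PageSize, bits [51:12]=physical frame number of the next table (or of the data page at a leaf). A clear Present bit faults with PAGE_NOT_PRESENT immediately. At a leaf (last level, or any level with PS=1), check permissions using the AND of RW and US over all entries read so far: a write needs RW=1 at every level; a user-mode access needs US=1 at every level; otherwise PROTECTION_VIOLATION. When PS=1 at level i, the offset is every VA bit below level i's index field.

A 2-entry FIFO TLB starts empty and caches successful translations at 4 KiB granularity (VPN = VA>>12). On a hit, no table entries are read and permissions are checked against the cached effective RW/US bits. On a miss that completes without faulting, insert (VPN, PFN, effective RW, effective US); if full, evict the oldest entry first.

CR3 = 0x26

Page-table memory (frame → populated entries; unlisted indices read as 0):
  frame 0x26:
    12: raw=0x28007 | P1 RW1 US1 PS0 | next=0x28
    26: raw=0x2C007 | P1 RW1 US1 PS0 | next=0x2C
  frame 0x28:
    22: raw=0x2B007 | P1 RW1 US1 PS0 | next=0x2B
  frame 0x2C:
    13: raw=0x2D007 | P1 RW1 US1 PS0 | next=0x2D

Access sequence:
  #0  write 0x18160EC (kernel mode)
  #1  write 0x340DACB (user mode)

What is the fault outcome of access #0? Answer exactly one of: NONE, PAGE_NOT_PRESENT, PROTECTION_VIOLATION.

Per-access translation:
#0 VA=0x18160EC (w,kernel):
  lvl0: tbl 0x26, slot 12 ⇒ 0x28007 (P1/RW1/US1/PS0)
  lvl1: tbl 0x28, slot 22 ⇒ 0x2B007 (P1/RW1/US1/PS0)
  → PA=0x2B0EC  (2 entries read)
#1 VA=0x340DACB (w,user):
  lvl0: tbl 0x26, slot 26 ⇒ 0x2C007 (P1/RW1/US1/PS0)
  lvl1: tbl 0x2C, slot 13 ⇒ 0x2D007 (P1/RW1/US1/PS0)
  → PA=0x2DACB  (2 entries read)

Access #0 fault: NONE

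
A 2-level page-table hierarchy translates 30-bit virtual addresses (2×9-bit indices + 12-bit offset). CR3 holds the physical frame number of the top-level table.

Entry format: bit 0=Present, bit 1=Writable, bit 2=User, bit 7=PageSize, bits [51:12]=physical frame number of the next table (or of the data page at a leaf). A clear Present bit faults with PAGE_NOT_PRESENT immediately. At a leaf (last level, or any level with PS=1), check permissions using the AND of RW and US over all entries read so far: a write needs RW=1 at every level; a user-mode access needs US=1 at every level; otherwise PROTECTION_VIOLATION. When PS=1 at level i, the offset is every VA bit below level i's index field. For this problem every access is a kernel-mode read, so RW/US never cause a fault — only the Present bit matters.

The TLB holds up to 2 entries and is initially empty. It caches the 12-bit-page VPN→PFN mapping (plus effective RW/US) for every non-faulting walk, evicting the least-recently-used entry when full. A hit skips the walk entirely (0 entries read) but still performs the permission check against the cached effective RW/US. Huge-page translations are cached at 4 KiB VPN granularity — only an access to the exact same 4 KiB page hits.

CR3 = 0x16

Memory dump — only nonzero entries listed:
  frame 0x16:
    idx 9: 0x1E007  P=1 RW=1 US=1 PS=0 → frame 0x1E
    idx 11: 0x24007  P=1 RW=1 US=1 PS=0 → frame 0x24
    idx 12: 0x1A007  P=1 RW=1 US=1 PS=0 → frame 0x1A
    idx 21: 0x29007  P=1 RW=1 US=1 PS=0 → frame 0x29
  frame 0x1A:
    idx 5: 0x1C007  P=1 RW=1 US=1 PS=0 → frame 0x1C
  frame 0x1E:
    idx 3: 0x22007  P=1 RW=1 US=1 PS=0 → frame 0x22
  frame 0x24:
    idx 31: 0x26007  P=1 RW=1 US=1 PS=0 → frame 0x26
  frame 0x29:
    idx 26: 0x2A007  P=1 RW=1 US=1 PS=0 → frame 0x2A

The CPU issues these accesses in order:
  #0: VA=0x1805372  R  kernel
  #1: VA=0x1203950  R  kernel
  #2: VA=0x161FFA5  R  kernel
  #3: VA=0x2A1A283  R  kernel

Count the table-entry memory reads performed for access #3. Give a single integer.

Per-access translation:
#0 VA=0x1805372 (r,kernel):
  L0 @0x16[12] → 0x1A007  P=1,RW=1,US=1,PS=0
  L1 @0x1A[5] → 0x1C007  P=1,RW=1,US=1,PS=0
  → PA=0x1C372  (2 entries read)
#1 VA=0x1203950 (r,kernel):
  L0 @0x16[9] → 0x1E007  P=1,RW=1,US=1,PS=0
  L1 @0x1E[3] → 0x22007  P=1,RW=1,US=1,PS=0
  → PA=0x22950  (2 entries read)
#2 VA=0x161FFA5 (r,kernel):
  L0 @0x16[11] → 0x24007  P=1,RW=1,US=1,PS=0
  L1 @0x24[31] → 0x26007  P=1,RW=1,US=1,PS=0
  → PA=0x26FA5  (2 entries read)
#3 VA=0x2A1A283 (r,kernel):
  L0 @0x16[21] → 0x29007  P=1,RW=1,US=1,PS=0
  L1 @0x29[26] → 0x2A007  P=1,RW=1,US=1,PS=0
  → PA=0x2A283  (2 entries read)

Entries read for #3: 2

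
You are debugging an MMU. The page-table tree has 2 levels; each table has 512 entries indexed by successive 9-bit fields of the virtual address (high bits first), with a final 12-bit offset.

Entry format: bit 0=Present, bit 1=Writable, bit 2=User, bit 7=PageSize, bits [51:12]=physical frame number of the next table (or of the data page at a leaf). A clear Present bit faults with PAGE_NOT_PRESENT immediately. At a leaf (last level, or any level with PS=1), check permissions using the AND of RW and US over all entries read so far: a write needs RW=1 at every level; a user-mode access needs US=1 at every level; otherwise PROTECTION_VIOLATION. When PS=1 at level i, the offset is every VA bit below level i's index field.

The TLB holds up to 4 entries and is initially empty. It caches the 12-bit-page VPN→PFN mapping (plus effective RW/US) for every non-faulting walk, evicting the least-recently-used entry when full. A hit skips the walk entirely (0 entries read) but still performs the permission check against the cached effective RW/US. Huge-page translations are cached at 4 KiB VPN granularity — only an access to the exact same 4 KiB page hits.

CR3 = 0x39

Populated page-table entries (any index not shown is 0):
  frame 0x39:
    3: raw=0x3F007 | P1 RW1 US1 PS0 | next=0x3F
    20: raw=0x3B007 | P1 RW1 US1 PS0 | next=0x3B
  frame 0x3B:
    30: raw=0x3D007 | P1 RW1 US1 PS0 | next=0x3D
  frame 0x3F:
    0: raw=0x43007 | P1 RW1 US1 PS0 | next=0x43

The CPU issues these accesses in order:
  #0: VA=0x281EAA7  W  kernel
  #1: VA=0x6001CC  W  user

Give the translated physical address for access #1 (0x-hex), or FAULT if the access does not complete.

Trace:
#0 VA=0x281EAA7 (w,kernel):
  lvl0: tbl 0x39, slot 20 ⇒ 0x3B007 (P1/RW1/US1/PS0)
  lvl1: tbl 0x3B, slot 30 ⇒ 0x3D007 (P1/RW1/US1/PS0)
  ⇒ phys 0x3DAA7  [2 reads]
#1 VA=0x6001CC (w,user):
  lvl0: tbl 0x39, slot 3 ⇒ 0x3F007 (P1/RW1/US1/PS0)
  lvl1: tbl 0x3F, slot 0 ⇒ 0x43007 (P1/RW1/US1/PS0)
  ⇒ phys 0x431CC  [2 reads]

Access #1 PA: 0x431CC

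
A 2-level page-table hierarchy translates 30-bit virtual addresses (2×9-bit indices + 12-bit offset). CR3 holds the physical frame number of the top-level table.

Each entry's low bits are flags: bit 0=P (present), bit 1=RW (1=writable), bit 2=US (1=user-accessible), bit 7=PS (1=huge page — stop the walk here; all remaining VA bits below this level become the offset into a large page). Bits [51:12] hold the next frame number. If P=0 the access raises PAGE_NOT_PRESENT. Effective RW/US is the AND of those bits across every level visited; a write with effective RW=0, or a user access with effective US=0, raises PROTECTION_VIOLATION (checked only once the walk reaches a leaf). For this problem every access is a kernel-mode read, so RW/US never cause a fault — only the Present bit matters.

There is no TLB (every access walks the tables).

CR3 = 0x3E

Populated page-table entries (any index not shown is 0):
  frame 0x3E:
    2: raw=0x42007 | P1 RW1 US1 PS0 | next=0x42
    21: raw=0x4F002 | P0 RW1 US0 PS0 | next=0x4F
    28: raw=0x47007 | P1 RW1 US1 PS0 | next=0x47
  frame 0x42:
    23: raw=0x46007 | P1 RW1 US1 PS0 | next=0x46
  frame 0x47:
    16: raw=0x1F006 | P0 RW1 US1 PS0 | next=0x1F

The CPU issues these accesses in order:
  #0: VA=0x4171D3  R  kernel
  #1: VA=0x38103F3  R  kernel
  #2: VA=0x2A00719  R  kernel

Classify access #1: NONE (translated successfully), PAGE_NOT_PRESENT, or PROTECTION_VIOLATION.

Walk each access:
#0 VA=0x4171D3 (r,kernel):
  L0 @0x3E[2] → 0x42007  P=1,RW=1,US=1,PS=0
  L1 @0x42[23] → 0x46007  P=1,RW=1,US=1,PS=0
  → PA=0x461D3  (2 entries read)
#1 VA=0x38103F3 (r,kernel):
  L0 @0x3E[28] → 0x47007  P=1,RW=1,US=1,PS=0
  L1 @0x47[16] → 0x1F006  P=0,RW=1,US=1,PS=0
  → PAGE_NOT_PRESENT  (2 entries read)
#2 VA=0x2A00719 (r,kernel):
  L0 @0x3E[21] → 0x4F002  P=0,RW=1,US=0,PS=0
  → PAGE_NOT_PRESENT  (1 entries read)

Access #1 fault: PAGE_NOT_PRESENT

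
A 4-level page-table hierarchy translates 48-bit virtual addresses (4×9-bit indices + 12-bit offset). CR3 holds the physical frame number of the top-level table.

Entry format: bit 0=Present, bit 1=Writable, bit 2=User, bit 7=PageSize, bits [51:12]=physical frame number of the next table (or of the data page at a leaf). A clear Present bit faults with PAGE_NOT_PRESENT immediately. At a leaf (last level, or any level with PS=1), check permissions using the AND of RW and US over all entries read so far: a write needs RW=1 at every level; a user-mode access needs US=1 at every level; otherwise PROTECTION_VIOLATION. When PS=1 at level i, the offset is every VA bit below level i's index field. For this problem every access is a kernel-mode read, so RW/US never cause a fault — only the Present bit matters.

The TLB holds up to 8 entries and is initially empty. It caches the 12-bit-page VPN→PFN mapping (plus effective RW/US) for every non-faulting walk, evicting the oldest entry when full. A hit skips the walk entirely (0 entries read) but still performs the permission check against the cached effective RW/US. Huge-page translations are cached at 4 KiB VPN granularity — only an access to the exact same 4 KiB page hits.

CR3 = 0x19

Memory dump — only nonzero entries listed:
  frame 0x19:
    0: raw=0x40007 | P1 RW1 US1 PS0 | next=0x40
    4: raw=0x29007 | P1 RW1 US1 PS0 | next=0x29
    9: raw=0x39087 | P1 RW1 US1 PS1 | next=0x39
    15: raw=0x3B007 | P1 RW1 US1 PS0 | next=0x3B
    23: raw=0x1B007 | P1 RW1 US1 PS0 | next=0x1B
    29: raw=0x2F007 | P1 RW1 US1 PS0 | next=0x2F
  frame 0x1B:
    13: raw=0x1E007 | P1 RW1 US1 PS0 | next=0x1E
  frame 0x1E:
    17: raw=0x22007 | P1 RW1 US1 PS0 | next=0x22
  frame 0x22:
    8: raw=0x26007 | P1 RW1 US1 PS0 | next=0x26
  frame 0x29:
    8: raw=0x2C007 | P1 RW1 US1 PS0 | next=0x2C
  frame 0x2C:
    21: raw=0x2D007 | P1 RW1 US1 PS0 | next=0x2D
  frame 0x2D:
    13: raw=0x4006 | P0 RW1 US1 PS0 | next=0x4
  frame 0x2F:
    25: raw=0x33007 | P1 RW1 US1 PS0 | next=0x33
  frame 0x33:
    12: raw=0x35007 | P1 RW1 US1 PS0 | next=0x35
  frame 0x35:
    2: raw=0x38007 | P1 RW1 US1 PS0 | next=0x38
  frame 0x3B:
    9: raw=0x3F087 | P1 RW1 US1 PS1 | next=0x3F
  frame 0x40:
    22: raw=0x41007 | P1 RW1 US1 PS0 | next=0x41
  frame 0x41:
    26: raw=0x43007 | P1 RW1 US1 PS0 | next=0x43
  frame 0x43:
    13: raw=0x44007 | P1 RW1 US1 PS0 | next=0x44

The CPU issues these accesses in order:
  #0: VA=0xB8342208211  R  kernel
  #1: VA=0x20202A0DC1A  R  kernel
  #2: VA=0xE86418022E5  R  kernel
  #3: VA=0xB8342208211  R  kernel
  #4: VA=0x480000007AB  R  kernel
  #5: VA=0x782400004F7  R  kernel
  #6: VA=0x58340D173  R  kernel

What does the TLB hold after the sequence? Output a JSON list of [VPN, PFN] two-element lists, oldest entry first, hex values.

Walk each access:
#0 VA=0xB8342208211 (r,kernel):
  [0] read 0x19 idx=23: raw=0x1B007 flags P=1 W=1 U=1 S=0
  [1] read 0x1B idx=13: raw=0x1E007 flags P=1 W=1 U=1 S=0
  [2] read 0x1E idx=17: raw=0x22007 flags P=1 W=1 U=1 S=0
  [3] read 0x22 idx=8: raw=0x26007 flags P=1 W=1 U=1 S=0
  ⇒ phys 0x26211  [4 reads]
#1 VA=0x20202A0DC1A (r,kernel):
  [0] read 0x19 idx=4: raw=0x29007 flags P=1 W=1 U=1 S=0
  [1] read 0x29 idx=8: raw=0x2C007 flags P=1 W=1 U=1 S=0
  [2] read 0x2C idx=21: raw=0x2D007 flags P=1 W=1 U=1 S=0
  [3] read 0x2D idx=13: raw=0x4006 flags P=0 W=1 U=1 S=0
  → PAGE_NOT_PRESENT  (4 entries read)
#2 VA=0xE86418022E5 (r,kernel):
  [0] read 0x19 idx=29: raw=0x2F007 flags P=1 W=1 U=1 S=0
  [1] read 0x2F idx=25: raw=0x33007 flags P=1 W=1 U=1 S=0
  [2] read 0x33 idx=12: raw=0x35007 flags P=1 W=1 U=1 S=0
  [3] read 0x35 idx=2: raw=0x38007 flags P=1 W=1 U=1 S=0
  ⇒ phys 0x382E5  [4 reads]
#3 VA=0xB8342208211 (r,kernel):
  TLB hit vpn=0xB8342208 → PA=0x26211
#4 VA=0x480000007AB (r,kernel):
  [0] read 0x19 idx=9: raw=0x39087 flags P=1 W=1 U=1 S=1
  ⇒ phys 0x397AB (huge @L0)  [1 reads]
#5 VA=0x782400004F7 (r,kernel):
  [0] read 0x19 idx=15: raw=0x3B007 flags P=1 W=1 U=1 S=0
  [1] read 0x3B idx=9: raw=0x3F087 flags P=1 W=1 U=1 S=1
  ⇒ phys 0x3F4F7 (huge @L1)  [2 reads]
#6 VA=0x58340D173 (r,kernel):
  [0] read 0x19 idx=0: raw=0x40007 flags P=1 W=1 U=1 S=0
  [1] read 0x40 idx=22: raw=0x41007 flags P=1 W=1 U=1 S=0
  [2] read 0x41 idx=26: raw=0x43007 flags P=1 W=1 U=1 S=0
  [3] read 0x43 idx=13: raw=0x44007 flags P=1 W=1 U=1 S=0
  ⇒ phys 0x44173  [4 reads]

TLB: [["0xB8342208", "0x26"], ["0xE8641802", "0x38"], ["0x48000000", "0x39"], ["0x78240000", "0x3F"], ["0x58340D", "0x44"]]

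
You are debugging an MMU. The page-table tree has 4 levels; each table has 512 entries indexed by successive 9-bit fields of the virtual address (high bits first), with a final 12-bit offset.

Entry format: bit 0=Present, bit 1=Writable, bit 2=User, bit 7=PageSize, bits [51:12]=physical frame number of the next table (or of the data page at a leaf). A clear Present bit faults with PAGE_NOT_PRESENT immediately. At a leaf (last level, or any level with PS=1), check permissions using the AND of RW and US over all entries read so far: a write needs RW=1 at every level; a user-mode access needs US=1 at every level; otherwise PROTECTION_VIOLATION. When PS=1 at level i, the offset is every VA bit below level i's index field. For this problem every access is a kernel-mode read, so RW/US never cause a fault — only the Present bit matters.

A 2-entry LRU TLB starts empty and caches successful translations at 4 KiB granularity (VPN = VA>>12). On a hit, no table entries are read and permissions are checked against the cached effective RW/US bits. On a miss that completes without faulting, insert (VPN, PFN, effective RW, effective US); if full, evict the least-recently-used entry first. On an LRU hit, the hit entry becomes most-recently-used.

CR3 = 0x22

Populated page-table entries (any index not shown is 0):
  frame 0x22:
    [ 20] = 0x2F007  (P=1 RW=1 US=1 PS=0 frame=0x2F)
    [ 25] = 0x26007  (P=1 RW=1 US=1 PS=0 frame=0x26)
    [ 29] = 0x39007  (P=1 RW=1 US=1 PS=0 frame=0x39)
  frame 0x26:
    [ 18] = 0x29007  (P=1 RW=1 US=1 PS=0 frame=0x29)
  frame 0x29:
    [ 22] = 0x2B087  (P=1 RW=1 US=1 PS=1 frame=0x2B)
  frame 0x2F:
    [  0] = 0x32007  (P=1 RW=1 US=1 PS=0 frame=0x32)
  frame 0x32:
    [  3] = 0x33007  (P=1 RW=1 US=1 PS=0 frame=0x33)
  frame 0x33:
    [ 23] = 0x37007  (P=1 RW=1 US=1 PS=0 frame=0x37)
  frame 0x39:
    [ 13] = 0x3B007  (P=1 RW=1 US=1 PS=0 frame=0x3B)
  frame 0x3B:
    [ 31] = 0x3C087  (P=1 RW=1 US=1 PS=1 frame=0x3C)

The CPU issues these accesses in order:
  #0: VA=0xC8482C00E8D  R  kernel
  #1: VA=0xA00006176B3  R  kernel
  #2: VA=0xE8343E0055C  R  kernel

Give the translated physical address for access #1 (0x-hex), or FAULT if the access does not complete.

Trace:
#0 VA=0xC8482C00E8D (r,kernel):
  L0: frame=0x22 idx=25 entry=0x26007 [P=1 RW=1 US=1 PS=0]
  L1: frame=0x26 idx=18 entry=0x29007 [P=1 RW=1 US=1 PS=0]
  L2: frame=0x29 idx=22 entry=0x2B087 [P=1 RW=1 US=1 PS=1]
  ✓ 0x2BE8D (huge @L2)  — 3 lookups
#1 VA=0xA00006176B3 (r,kernel):
  L0: frame=0x22 idx=20 entry=0x2F007 [P=1 RW=1 US=1 PS=0]
  L1: frame=0x2F idx=0 entry=0x32007 [P=1 RW=1 US=1 PS=0]
  L2: frame=0x32 idx=3 entry=0x33007 [P=1 RW=1 US=1 PS=0]
  L3: frame=0x33 idx=23 entry=0x37007 [P=1 RW=1 US=1 PS=0]
  ✓ 0x376B3  — 4 lookups
#2 VA=0xE8343E0055C (r,kernel):
  L0: frame=0x22 idx=29 entry=0x39007 [P=1 RW=1 US=1 PS=0]
  L1: frame=0x39 idx=13 entry=0x3B007 [P=1 RW=1 US=1 PS=0]
  L2: frame=0x3B idx=31 entry=0x3C087 [P=1 RW=1 US=1 PS=1]
  ✓ 0x3C55C (huge @L2)  — 3 lookups

Access #1 PA: 0x376B3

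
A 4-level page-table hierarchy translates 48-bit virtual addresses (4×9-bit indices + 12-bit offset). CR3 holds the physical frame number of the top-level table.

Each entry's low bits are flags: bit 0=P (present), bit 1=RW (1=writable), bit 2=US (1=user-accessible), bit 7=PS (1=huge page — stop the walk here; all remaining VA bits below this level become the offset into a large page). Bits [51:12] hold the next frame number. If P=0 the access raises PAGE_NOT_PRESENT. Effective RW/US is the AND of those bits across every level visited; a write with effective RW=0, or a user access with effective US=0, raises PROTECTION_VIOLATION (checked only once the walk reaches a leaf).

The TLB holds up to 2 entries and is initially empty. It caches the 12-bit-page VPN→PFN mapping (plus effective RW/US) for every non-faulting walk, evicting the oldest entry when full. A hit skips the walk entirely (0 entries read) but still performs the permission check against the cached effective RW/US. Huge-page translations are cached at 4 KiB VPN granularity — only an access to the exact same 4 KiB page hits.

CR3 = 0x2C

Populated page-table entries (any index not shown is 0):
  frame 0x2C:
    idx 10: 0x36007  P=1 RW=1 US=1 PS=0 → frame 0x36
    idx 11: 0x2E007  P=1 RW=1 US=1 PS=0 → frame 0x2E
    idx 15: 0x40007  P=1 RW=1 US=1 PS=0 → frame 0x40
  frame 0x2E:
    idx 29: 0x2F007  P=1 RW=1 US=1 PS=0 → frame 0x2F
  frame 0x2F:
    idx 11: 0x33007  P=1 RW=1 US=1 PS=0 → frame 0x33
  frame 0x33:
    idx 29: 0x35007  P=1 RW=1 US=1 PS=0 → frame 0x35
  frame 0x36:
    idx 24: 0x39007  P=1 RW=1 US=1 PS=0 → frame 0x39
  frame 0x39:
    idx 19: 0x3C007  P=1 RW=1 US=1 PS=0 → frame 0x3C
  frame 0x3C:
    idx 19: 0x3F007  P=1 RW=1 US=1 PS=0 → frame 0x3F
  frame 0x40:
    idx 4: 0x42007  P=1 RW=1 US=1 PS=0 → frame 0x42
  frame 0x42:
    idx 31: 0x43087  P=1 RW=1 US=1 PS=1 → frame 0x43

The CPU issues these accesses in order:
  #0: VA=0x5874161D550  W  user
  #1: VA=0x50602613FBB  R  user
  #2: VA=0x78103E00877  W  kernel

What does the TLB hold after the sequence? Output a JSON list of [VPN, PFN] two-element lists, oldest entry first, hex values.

Trace:
#0 VA=0x5874161D550 (w,user):
  [0] read 0x2C idx=11: raw=0x2E007 flags P=1 W=1 U=1 S=0
  [1] read 0x2E idx=29: raw=0x2F007 flags P=1 W=1 U=1 S=0
  [2] read 0x2F idx=11: raw=0x33007 flags P=1 W=1 U=1 S=0
  [3] read 0x33 idx=29: raw=0x35007 flags P=1 W=1 U=1 S=0
  ⇒ phys 0x35550  [4 reads]
#1 VA=0x50602613FBB (r,user):
  [0] read 0x2C idx=10: raw=0x36007 flags P=1 W=1 U=1 S=0
  [1] read 0x36 idx=24: raw=0x39007 flags P=1 W=1 U=1 S=0
  [2] read 0x39 idx=19: raw=0x3C007 flags P=1 W=1 U=1 S=0
  [3] read 0x3C idx=19: raw=0x3F007 flags P=1 W=1 U=1 S=0
  ⇒ phys 0x3FFBB  [4 reads]
#2 VA=0x78103E00877 (w,kernel):
  [0] read 0x2C idx=15: raw=0x40007 flags P=1 W=1 U=1 S=0
  [1] read 0x40 idx=4: raw=0x42007 flags P=1 W=1 U=1 S=0
  [2] read 0x42 idx=31: raw=0x43087 flags P=1 W=1 U=1 S=1
  ⇒ phys 0x43877 (huge @L2)  [3 reads]

TLB: [["0x50602613", "0x3F"], ["0x78103E00", "0x43"]]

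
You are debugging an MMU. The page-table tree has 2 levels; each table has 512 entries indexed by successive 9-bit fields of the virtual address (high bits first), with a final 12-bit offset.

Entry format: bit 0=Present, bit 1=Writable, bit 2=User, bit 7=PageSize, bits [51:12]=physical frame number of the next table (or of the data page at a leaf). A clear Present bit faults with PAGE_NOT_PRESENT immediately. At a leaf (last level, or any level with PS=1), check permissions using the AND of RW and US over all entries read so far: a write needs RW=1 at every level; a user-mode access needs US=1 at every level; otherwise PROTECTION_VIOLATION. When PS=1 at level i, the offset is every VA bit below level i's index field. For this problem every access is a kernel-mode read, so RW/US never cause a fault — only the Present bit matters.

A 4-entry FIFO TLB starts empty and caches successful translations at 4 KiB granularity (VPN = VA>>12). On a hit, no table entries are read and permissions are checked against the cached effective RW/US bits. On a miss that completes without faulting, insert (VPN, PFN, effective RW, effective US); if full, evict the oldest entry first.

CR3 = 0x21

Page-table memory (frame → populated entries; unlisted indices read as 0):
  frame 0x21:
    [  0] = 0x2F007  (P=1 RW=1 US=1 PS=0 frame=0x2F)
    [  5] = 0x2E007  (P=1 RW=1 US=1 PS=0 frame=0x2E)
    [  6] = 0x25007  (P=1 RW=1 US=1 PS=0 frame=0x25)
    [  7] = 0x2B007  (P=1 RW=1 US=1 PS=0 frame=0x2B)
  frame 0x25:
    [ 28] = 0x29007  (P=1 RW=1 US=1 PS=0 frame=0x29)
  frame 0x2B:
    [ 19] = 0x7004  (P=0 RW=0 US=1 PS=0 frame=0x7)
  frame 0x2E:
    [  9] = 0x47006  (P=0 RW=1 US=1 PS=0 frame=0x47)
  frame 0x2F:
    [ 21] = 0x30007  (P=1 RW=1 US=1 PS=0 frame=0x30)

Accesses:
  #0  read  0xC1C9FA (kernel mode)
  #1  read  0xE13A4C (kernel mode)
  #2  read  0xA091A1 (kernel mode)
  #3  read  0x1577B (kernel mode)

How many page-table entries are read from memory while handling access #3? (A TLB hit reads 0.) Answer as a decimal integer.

Per-access translation:
#0 VA=0xC1C9FA (r,kernel):
  L0 @0x21[6] → 0x25007  P=1,RW=1,US=1,PS=0
  L1 @0x25[28] → 0x29007  P=1,RW=1,US=1,PS=0
  ✓ 0x299FA  — 2 lookups
#1 VA=0xE13A4C (r,kernel):
  L0 @0x21[7] → 0x2B007  P=1,RW=1,US=1,PS=0
  L1 @0x2B[19] → 0x7004  P=0,RW=0,US=1,PS=0
  → PAGE_NOT_PRESENT  (2 entries read)
#2 VA=0xA091A1 (r,kernel):
  L0 @0x21[5] → 0x2E007  P=1,RW=1,US=1,PS=0
  L1 @0x2E[9] → 0x47006  P=0,RW=1,US=1,PS=0
  → PAGE_NOT_PRESENT  (2 entries read)
#3 VA=0x1577B (r,kernel):
  L0 @0x21[0] → 0x2F007  P=1,RW=1,US=1,PS=0
  L1 @0x2F[21] → 0x30007  P=1,RW=1,US=1,PS=0
  ✓ 0x3077B  — 2 lookups

Entries read for #3: 2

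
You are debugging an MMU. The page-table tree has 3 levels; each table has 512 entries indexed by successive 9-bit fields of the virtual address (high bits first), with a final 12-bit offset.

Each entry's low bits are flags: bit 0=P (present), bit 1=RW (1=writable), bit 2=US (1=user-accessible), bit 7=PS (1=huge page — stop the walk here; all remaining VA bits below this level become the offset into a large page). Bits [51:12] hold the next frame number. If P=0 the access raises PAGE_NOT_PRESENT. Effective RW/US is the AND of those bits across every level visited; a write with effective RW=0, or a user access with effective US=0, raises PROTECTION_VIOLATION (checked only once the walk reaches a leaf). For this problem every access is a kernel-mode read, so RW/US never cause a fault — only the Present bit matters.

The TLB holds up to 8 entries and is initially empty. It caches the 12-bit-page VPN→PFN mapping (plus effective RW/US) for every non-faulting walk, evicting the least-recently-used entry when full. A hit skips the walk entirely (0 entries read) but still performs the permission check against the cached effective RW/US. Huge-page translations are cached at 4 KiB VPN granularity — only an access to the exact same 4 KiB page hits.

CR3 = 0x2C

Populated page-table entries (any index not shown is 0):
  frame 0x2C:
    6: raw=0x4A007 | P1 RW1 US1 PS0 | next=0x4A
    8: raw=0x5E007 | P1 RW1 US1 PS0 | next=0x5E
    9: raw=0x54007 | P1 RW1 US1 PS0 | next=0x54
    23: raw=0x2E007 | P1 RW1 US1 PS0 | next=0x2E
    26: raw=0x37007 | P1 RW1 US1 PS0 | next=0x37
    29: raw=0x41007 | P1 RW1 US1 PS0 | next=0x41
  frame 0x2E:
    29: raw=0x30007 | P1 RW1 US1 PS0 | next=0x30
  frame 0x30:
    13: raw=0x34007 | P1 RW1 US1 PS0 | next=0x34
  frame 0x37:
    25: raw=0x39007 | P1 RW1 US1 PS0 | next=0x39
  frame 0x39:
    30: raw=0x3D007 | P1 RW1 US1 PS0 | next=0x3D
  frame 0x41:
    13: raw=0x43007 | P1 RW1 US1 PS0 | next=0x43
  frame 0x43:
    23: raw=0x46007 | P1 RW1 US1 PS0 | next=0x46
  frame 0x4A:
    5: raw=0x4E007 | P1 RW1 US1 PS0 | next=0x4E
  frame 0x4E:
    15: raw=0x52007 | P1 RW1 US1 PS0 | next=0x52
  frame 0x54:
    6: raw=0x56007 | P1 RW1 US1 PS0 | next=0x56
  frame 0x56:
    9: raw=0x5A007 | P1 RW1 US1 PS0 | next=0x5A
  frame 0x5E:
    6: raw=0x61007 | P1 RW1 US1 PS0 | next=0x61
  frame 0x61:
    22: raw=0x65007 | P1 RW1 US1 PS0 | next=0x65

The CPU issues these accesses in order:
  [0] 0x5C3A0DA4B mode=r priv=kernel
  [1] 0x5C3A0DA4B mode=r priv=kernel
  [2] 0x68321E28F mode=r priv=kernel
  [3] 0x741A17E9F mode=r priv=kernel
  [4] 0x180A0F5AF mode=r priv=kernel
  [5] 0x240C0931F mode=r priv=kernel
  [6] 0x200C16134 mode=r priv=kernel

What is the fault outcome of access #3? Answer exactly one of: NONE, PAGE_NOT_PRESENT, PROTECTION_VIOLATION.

Walk each access:
#0 VA=0x5C3A0DA4B (r,kernel):
  L0 @0x2C[23] → 0x2E007  P=1,RW=1,US=1,PS=0
  L1 @0x2E[29] → 0x30007  P=1,RW=1,US=1,PS=0
  L2 @0x30[13] → 0x34007  P=1,RW=1,US=1,PS=0
  ✓ 0x34A4B  — 3 lookups
#1 VA=0x5C3A0DA4B (r,kernel):
  TLB hit vpn=0x5C3A0D → PA=0x34A4B
#2 VA=0x68321E28F (r,kernel):
  L0 @0x2C[26] → 0x37007  P=1,RW=1,US=1,PS=0
  L1 @0x37[25] → 0x39007  P=1,RW=1,US=1,PS=0
  L2 @0x39[30] → 0x3D007  P=1,RW=1,US=1,PS=0
  ✓ 0x3D28F  — 3 lookups
#3 VA=0x741A17E9F (r,kernel):
  L0 @0x2C[29] → 0x41007  P=1,RW=1,US=1,PS=0
  L1 @0x41[13] → 0x43007  P=1,RW=1,US=1,PS=0
  L2 @0x43[23] → 0x46007  P=1,RW=1,US=1,PS=0
  ✓ 0x46E9F  — 3 lookups
#4 VA=0x180A0F5AF (r,kernel):
  L0 @0x2C[6] → 0x4A007  P=1,RW=1,US=1,PS=0
  L1 @0x4A[5] → 0x4E007  P=1,RW=1,US=1,PS=0
  L2 @0x4E[15] → 0x52007  P=1,RW=1,US=1,PS=0
  ✓ 0x525AF  — 3 lookups
#5 VA=0x240C0931F (r,kernel):
  L0 @0x2C[9] → 0x54007  P=1,RW=1,US=1,PS=0
  L1 @0x54[6] → 0x56007  P=1,RW=1,US=1,PS=0
  L2 @0x56[9] → 0x5A007  P=1,RW=1,US=1,PS=0
  ✓ 0x5A31F  — 3 lookups
#6 VA=0x200C16134 (r,kernel):
  L0 @0x2C[8] → 0x5E007  P=1,RW=1,US=1,PS=0
  L1 @0x5E[6] → 0x61007  P=1,RW=1,US=1,PS=0
  L2 @0x61[22] → 0x65007  P=1,RW=1,US=1,PS=0
  ✓ 0x65134  — 3 lookups

Access #3 fault: NONE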